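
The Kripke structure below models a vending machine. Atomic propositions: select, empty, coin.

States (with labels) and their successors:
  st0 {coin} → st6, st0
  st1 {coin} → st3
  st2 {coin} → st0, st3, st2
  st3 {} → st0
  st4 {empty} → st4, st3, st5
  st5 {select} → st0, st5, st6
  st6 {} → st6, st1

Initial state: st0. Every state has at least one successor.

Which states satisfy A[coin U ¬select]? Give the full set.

States satisfying coin: {st0, st1, st2}.
States satisfying ¬select: {st0, st1, st2, st3, st4, st6}.
States satisfying A[coin U ¬select]: {st0, st1, st2, st3, st4, st6}.

{st0, st1, st2, st3, st4, st6}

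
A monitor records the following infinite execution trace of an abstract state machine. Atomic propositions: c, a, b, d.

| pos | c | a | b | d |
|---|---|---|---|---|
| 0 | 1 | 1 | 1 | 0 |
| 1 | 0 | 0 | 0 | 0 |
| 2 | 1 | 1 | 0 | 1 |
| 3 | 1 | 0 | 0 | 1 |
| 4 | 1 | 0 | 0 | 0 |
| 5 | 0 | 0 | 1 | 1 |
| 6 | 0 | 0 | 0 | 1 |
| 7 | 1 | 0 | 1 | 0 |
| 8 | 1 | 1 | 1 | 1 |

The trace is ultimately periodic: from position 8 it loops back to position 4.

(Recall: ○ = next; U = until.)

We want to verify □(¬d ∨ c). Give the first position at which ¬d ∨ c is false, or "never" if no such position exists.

Check ¬d ∨ c at each position in order: 0 ✓, 1 ✓, 2 ✓, 3 ✓, 4 ✓.
At position 5 the labels are {b, d}, so ¬d ∨ c is false there. This is the first violation.

5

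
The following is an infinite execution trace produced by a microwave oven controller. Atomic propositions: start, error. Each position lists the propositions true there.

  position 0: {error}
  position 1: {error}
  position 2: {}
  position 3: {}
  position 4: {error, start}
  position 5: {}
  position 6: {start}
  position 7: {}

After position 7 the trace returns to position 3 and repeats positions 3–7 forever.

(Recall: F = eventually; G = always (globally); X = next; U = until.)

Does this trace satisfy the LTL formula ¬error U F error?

Satisfied

Walking from position 0: F error first holds at position 0, and ¬error holds at every earlier position along the way, so ¬error U F error holds.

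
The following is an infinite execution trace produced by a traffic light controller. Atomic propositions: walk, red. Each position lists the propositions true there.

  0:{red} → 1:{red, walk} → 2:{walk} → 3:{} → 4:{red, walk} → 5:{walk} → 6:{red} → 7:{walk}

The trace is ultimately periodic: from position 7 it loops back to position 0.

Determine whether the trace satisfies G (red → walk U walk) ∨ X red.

Holds

red → walk U walk must hold at every position from 0 onward. It fails at position 0, so G (red → walk U walk) is false.
Positions where red holds: 0, 1, 4, 6.
Check walk U walk at each: 0→fails, 1→ok, 4→ok, 6→fails.
The position after 0 is 1; red is true there.
At position 0: G (red → walk U walk) is false; X red is true; so G (red → walk U walk) ∨ X red is true.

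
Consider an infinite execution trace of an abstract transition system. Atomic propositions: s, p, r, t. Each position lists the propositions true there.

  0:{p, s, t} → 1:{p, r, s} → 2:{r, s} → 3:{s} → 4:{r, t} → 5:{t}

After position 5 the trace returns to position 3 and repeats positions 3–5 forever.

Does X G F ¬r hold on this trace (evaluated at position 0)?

The position after 0 is 1; G F ¬r is true there.

Holds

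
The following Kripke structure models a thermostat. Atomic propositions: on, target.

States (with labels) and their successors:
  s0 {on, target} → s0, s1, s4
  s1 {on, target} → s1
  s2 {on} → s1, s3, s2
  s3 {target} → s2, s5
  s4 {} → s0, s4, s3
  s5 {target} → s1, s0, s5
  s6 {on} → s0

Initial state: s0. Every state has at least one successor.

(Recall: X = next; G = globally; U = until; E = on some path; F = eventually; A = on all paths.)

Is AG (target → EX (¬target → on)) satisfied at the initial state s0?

Yes

States satisfying target → EX (¬target → on): {s0, s1, s2, s3, s4, s5, s6}.
States satisfying AG (target → EX (¬target → on)): {s0, s1, s2, s3, s4, s5, s6}.
Every state reachable from s0 satisfies target → EX (¬target → on).
s0 ∈ Sat(AG (target → EX (¬target → on))).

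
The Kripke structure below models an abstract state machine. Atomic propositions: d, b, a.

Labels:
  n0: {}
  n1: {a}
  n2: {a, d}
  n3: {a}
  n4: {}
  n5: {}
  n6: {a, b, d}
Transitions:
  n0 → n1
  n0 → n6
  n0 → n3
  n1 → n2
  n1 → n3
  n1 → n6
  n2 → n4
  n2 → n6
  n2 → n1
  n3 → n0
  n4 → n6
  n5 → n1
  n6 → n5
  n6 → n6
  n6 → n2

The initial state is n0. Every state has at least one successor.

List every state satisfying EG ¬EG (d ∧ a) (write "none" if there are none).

States satisfying ¬EG (d ∧ a): {n0, n1, n3, n4, n5}.
States satisfying EG ¬EG (d ∧ a): {n0, n1, n3, n5}.

{n0, n1, n3, n5}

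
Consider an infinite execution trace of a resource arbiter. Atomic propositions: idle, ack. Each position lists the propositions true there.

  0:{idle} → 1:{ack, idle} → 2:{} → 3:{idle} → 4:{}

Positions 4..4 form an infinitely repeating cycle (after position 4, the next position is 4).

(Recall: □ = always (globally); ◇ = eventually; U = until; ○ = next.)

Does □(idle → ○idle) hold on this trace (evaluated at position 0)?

Violated

idle → ○idle must hold at every position from 0 onward. It fails at position 1, so □(idle → ○idle) is false.
Positions where idle holds: 0, 1, 3.
Check ○idle at each: 0→ok, 1→fails, 3→fails.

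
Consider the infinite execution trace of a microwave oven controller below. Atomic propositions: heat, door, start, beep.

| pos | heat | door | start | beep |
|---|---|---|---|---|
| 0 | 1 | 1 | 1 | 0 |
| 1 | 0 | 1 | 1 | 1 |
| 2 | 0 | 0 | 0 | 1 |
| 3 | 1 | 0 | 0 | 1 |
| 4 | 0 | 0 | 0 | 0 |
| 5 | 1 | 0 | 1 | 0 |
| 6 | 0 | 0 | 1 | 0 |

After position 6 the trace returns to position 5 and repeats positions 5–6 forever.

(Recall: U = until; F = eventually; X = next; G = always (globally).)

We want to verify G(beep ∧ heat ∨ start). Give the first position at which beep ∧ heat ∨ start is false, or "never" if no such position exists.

2

Check beep ∧ heat ∨ start at each position in order: 0 ✓, 1 ✓.
At position 2 the labels are {beep}, so beep ∧ heat ∨ start is false there. This is the first violation.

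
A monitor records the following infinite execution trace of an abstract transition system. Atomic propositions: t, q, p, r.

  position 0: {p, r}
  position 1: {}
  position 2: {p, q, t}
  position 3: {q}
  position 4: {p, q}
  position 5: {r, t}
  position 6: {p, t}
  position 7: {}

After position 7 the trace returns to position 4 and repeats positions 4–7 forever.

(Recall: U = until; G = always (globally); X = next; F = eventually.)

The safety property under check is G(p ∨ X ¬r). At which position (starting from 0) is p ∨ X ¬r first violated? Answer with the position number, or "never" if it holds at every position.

p ∨ X ¬r holds at every position 0..7, and those are all the positions the trace ever visits, so the invariant G(p ∨ X ¬r) is never violated.

never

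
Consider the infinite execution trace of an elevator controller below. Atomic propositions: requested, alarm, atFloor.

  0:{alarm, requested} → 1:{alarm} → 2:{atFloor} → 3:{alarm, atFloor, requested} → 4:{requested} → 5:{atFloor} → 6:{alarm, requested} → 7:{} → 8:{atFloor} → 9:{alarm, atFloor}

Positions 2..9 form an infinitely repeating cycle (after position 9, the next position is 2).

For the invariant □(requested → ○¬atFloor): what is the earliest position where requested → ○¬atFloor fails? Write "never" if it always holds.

4

Check requested → ○¬atFloor at each position in order: 0 ✓, 1 ✓, 2 ✓, 3 ✓.
At position 4 the labels are {requested} and the next position 5 has {atFloor}, so requested → ○¬atFloor is false there. This is the first violation.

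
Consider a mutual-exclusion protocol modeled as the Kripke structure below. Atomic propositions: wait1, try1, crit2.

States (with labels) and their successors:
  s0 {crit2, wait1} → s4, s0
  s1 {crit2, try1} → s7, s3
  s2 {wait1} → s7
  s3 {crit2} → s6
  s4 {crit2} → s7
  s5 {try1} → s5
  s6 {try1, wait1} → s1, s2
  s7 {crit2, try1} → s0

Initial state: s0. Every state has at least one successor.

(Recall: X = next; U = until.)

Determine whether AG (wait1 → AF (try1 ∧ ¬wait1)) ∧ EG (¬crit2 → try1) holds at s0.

States satisfying wait1 → AF (try1 ∧ ¬wait1): {s1, s2, s3, s4, s5, s6, s7}.
States satisfying AG (wait1 → AF (try1 ∧ ¬wait1)): {s5}.
States satisfying ¬crit2 → try1: {s0, s1, s3, s4, s5, s6, s7}.
States satisfying EG (¬crit2 → try1): {s0, s1, s3, s4, s5, s6, s7}.
States satisfying AG (wait1 → AF (try1 ∧ ¬wait1)) ∧ EG (¬crit2 → try1): {s5}.
s0 ∉ Sat(AG (wait1 → AF (try1 ∧ ¬wait1)) ∧ EG (¬crit2 → try1)).

No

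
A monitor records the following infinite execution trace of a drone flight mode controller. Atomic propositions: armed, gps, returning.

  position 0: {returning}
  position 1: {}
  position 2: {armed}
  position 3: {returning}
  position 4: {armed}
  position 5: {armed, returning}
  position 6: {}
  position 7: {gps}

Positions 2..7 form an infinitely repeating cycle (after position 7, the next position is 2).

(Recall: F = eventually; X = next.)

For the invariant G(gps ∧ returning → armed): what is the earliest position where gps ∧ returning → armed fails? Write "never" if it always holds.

never

gps ∧ returning → armed holds at every position 0..7, and those are all the positions the trace ever visits, so the invariant G(gps ∧ returning → armed) is never violated.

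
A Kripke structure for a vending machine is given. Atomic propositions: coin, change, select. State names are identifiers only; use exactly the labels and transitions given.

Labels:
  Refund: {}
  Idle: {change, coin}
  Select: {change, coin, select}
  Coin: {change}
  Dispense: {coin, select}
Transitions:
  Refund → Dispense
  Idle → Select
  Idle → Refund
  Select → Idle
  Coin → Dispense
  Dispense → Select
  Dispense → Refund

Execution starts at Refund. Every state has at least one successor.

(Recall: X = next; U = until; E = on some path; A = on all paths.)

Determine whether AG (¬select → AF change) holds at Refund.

No

States satisfying ¬select → AF change: {Idle, Select, Coin, Dispense}.
States satisfying AG (¬select → AF change): ∅.
Refund is reachable from Refund and violates ¬select → AF change, so AG fails at Refund.
Refund ∉ Sat(AG (¬select → AF change)).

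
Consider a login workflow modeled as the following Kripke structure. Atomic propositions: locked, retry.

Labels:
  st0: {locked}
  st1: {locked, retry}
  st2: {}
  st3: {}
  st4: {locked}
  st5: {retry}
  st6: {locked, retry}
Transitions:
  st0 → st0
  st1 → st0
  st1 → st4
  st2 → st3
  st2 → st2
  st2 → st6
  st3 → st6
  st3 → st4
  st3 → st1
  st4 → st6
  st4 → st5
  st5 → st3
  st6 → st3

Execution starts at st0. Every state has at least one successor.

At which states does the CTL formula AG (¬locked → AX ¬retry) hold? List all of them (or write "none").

{st0}

States satisfying ¬locked → AX ¬retry: {st0, st1, st4, st5, st6}.
States satisfying AG (¬locked → AX ¬retry): {st0}.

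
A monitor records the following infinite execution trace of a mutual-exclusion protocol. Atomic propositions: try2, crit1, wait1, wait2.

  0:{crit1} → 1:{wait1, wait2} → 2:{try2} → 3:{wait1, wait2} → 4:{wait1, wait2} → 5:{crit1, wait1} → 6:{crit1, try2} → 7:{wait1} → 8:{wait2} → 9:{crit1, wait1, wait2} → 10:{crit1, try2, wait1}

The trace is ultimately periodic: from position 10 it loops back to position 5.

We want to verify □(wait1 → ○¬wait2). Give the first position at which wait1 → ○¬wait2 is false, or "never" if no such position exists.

Check wait1 → ○¬wait2 at each position in order: 0 ✓, 1 ✓, 2 ✓.
At position 3 the labels are {wait1, wait2} and the next position 4 has {wait1, wait2}, so wait1 → ○¬wait2 is false there. This is the first violation.

3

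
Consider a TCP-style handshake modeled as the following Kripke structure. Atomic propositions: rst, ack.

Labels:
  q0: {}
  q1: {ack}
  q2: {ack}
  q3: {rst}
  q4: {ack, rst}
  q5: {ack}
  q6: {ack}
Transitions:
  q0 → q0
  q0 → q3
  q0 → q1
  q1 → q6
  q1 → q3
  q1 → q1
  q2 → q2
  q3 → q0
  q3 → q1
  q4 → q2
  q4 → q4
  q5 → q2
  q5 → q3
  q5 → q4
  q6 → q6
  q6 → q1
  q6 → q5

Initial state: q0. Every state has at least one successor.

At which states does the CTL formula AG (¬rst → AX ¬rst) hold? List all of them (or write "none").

States satisfying ¬rst → AX ¬rst: {q2, q3, q4, q6}.
States satisfying AG (¬rst → AX ¬rst): {q2, q4}.

{q2, q4}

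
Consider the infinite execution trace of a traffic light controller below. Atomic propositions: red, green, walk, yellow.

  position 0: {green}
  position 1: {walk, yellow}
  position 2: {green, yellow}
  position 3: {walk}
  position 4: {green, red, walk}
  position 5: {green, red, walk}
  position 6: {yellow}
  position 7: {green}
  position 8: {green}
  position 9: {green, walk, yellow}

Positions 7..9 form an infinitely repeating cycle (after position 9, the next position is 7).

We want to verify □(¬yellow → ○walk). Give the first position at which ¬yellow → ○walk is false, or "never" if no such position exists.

Check ¬yellow → ○walk at each position in order: 0 ✓, 1 ✓, 2 ✓, 3 ✓, 4 ✓.
At position 5 the labels are {green, red, walk} and the next position 6 has {yellow}, so ¬yellow → ○walk is false there. This is the first violation.

5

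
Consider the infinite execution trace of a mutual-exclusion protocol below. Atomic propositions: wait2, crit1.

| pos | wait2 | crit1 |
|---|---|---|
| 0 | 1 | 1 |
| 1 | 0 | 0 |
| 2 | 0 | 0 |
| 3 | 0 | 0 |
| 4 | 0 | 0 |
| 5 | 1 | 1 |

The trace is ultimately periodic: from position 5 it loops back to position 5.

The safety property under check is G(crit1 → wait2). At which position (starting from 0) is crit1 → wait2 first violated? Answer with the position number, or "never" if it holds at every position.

never

crit1 → wait2 holds at every position 0..5, and those are all the positions the trace ever visits, so the invariant G(crit1 → wait2) is never violated.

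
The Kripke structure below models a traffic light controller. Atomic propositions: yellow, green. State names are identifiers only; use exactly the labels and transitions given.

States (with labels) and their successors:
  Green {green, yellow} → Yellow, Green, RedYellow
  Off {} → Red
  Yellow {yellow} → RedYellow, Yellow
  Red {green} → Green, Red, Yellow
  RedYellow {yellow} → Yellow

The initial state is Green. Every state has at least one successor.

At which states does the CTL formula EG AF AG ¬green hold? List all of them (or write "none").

{Yellow, RedYellow}

States satisfying AF AG ¬green: {Yellow, RedYellow}.
States satisfying EG AF AG ¬green: {Yellow, RedYellow}.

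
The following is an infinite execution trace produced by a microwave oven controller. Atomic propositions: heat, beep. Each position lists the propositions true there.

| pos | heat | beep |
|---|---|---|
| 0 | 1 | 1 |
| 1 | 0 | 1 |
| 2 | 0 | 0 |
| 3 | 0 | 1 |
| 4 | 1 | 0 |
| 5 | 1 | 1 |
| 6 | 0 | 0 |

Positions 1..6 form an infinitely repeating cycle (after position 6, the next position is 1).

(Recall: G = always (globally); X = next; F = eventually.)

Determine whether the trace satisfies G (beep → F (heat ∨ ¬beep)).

beep → F (heat ∨ ¬beep) holds at every position 0..6, and those are all positions ever visited, so G (beep → F (heat ∨ ¬beep)) holds.
Positions where beep holds: 0, 1, 3, 5.
Check F (heat ∨ ¬beep) at each: 0→ok, 1→ok, 3→ok, 5→ok.

Satisfied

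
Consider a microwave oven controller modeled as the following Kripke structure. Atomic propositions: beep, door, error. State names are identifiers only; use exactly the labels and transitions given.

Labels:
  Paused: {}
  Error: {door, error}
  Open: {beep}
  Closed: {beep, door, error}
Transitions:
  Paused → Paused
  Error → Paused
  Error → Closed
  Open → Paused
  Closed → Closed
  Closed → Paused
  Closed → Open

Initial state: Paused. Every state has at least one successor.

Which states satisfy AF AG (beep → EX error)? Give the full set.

{Paused, Open}

States satisfying AG (beep → EX error): {Paused}.
States satisfying AF AG (beep → EX error): {Paused, Open}.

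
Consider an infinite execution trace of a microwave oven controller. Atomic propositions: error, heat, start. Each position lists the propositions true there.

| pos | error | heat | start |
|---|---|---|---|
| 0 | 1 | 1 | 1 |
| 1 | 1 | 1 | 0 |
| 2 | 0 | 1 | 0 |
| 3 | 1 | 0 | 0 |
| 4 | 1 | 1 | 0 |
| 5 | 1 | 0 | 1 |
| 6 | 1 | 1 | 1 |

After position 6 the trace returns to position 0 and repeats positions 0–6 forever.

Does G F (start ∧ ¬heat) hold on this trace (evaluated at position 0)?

F (start ∧ ¬heat) holds at every position 0..6, and those are all positions ever visited, so G F (start ∧ ¬heat) holds.

Satisfied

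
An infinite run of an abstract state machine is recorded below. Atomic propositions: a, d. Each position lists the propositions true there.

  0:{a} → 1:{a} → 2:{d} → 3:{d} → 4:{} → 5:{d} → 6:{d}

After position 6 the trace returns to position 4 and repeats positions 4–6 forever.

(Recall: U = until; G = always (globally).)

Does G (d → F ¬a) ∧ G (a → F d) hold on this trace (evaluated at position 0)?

d → F ¬a holds at every position 0..6, and those are all positions ever visited, so G (d → F ¬a) holds.
Positions where d holds: 2, 3, 5, 6.
Check F ¬a at each: 2→ok, 3→ok, 5→ok, 6→ok.
a → F d holds at every position 0..6, and those are all positions ever visited, so G (a → F d) holds.
Positions where a holds: 0, 1.
Check F d at each: 0→ok, 1→ok.
At position 0: G (d → F ¬a) is true; G (a → F d) is true; so G (d → F ¬a) ∧ G (a → F d) is true.

Yes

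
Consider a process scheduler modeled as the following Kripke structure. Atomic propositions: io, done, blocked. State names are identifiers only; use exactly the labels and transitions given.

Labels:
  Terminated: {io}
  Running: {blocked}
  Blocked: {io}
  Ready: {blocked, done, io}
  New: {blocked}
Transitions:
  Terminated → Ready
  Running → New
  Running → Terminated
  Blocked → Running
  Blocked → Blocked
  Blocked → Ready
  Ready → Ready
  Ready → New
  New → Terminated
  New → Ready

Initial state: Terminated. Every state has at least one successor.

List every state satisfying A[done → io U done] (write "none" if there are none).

{Terminated, Running, Ready, New}

States satisfying done → io: {Terminated, Running, Blocked, Ready, New}.
States satisfying done: {Ready}.
States satisfying A[done → io U done]: {Terminated, Running, Ready, New}.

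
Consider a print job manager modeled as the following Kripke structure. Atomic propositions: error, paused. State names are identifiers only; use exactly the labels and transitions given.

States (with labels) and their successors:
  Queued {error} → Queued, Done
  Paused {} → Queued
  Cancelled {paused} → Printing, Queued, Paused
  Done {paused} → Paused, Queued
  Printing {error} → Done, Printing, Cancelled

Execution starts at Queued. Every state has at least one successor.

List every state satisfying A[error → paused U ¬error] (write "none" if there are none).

States satisfying error → paused: {Paused, Cancelled, Done}.
States satisfying ¬error: {Paused, Cancelled, Done}.
States satisfying A[error → paused U ¬error]: {Paused, Cancelled, Done}.

{Paused, Cancelled, Done}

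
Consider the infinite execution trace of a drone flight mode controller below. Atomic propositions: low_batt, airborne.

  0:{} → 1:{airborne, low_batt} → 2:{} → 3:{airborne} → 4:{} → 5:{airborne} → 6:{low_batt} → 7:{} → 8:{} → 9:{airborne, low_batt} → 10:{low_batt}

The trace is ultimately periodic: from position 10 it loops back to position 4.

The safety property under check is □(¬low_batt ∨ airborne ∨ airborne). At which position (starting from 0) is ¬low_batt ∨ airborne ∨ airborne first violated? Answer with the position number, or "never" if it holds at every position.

Check ¬low_batt ∨ airborne ∨ airborne at each position in order: 0 ✓, 1 ✓, 2 ✓, 3 ✓, 4 ✓, 5 ✓.
At position 6 the labels are {low_batt}, so ¬low_batt ∨ airborne ∨ airborne is false there. This is the first violation.

6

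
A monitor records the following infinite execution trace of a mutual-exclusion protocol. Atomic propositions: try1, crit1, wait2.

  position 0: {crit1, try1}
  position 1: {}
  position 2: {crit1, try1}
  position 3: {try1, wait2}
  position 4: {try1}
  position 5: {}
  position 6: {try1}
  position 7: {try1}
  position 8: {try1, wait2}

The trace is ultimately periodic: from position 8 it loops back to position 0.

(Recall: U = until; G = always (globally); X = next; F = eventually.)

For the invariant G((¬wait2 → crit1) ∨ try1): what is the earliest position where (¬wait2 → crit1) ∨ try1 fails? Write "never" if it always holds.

Check (¬wait2 → crit1) ∨ try1 at each position in order: 0 ✓.
At position 1 the labels are {}, so (¬wait2 → crit1) ∨ try1 is false there. This is the first violation.

1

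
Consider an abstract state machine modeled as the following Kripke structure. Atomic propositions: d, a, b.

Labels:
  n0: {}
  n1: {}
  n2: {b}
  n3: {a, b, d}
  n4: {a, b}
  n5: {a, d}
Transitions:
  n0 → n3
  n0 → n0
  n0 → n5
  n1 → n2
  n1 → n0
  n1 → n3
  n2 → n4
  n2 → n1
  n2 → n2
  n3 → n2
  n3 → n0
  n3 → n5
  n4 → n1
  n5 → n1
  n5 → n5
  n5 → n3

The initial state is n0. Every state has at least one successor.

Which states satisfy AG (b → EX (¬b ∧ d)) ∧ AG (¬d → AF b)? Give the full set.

none

States satisfying b → EX (¬b ∧ d): {n0, n1, n3, n5}.
States satisfying AG (b → EX (¬b ∧ d)): ∅.
States satisfying ¬d → AF b: {n2, n3, n4, n5}.
States satisfying AG (¬d → AF b): ∅.
States satisfying AG (b → EX (¬b ∧ d)) ∧ AG (¬d → AF b): ∅.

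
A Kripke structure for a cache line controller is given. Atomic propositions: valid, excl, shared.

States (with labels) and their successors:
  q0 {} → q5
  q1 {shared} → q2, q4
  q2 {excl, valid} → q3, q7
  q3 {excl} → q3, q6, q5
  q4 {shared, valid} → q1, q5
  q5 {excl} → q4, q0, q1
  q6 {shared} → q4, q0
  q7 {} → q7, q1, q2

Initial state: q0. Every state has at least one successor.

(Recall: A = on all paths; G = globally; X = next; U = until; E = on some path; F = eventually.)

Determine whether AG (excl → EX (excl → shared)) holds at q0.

States satisfying excl → EX (excl → shared): {q0, q1, q2, q3, q4, q5, q6, q7}.
States satisfying AG (excl → EX (excl → shared)): {q0, q1, q2, q3, q4, q5, q6, q7}.
Every state reachable from q0 satisfies excl → EX (excl → shared).
q0 ∈ Sat(AG (excl → EX (excl → shared))).

Yes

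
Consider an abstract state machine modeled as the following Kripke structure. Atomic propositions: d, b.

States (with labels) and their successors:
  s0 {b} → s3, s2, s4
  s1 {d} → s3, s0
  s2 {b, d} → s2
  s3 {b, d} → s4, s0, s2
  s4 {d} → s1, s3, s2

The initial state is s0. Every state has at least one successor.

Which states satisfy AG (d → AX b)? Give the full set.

States satisfying d → AX b: {s0, s1, s2}.
States satisfying AG (d → AX b): {s2}.

{s2}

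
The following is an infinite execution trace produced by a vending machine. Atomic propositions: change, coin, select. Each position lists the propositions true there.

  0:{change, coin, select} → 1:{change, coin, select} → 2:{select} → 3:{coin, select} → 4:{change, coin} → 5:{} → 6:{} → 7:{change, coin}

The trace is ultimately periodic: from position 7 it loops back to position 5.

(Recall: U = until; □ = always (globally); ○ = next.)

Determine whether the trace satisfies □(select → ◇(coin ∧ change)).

select → ◇(coin ∧ change) holds at every position 0..7, and those are all positions ever visited, so □(select → ◇(coin ∧ change)) holds.
Positions where select holds: 0, 1, 2, 3.
Check ◇(coin ∧ change) at each: 0→ok, 1→ok, 2→ok, 3→ok.

Yes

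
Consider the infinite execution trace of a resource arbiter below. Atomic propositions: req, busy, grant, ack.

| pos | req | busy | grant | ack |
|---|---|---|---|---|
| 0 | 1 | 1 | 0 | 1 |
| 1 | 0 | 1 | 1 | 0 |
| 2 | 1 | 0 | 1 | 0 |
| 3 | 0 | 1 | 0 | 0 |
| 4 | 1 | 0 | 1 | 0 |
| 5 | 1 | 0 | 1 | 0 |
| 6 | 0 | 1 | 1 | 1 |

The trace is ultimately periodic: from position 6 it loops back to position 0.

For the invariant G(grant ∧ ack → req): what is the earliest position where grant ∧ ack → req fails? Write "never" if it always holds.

6

Check grant ∧ ack → req at each position in order: 0 ✓, 1 ✓, 2 ✓, 3 ✓, 4 ✓, 5 ✓.
At position 6 the labels are {ack, busy, grant}, so grant ∧ ack → req is false there. This is the first violation.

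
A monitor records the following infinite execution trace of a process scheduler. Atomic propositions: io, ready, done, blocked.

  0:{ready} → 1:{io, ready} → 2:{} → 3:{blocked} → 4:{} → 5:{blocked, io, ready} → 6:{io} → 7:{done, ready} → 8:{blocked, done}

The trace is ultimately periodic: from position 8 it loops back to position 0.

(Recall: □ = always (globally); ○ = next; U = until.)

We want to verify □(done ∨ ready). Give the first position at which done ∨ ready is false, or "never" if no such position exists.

Check done ∨ ready at each position in order: 0 ✓, 1 ✓.
At position 2 the labels are {}, so done ∨ ready is false there. This is the first violation.

2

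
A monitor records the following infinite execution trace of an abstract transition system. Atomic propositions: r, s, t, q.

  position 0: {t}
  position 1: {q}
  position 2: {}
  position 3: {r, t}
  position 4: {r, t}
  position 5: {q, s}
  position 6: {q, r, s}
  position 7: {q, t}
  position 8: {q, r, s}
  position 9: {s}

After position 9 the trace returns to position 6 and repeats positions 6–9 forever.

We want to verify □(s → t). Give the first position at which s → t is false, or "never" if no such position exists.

Check s → t at each position in order: 0 ✓, 1 ✓, 2 ✓, 3 ✓, 4 ✓.
At position 5 the labels are {q, s}, so s → t is false there. This is the first violation.

5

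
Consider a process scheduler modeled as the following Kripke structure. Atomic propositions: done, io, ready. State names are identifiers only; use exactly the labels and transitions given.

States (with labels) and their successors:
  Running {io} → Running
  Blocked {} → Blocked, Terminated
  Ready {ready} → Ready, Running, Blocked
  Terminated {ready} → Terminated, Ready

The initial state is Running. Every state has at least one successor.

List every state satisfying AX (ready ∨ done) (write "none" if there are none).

{Terminated}

States satisfying ready ∨ done: {Ready, Terminated}.
States satisfying AX (ready ∨ done): {Terminated}.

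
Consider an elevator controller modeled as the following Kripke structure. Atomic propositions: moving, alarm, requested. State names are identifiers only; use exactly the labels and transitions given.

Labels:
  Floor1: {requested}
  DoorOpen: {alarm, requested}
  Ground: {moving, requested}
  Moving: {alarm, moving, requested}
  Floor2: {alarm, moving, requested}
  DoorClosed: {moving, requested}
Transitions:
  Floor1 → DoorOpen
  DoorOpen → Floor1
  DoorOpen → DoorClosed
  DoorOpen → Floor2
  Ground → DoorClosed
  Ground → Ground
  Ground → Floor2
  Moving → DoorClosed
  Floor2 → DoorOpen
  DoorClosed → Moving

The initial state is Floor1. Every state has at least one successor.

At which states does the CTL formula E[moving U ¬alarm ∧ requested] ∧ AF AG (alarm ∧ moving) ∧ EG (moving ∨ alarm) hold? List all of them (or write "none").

none

States satisfying moving: {Ground, Moving, Floor2, DoorClosed}.
States satisfying ¬alarm ∧ requested: {Floor1, Ground, DoorClosed}.
States satisfying E[moving U ¬alarm ∧ requested]: {Floor1, Ground, Moving, DoorClosed}.
States satisfying AG (alarm ∧ moving): ∅.
States satisfying AF AG (alarm ∧ moving): ∅.
States satisfying moving ∨ alarm: {DoorOpen, Ground, Moving, Floor2, DoorClosed}.
States satisfying EG (moving ∨ alarm): {DoorOpen, Ground, Moving, Floor2, DoorClosed}.
States satisfying E[moving U ¬alarm ∧ requested] ∧ AF AG (alarm ∧ moving) ∧ EG (moving ∨ alarm): ∅.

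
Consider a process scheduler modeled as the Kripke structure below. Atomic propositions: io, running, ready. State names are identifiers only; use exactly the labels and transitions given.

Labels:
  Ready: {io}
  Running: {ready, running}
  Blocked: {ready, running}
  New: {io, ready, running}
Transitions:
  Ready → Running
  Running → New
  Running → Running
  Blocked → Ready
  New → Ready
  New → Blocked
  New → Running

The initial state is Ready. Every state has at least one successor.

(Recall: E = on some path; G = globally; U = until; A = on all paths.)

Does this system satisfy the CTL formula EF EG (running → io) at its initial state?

States satisfying EG (running → io): ∅.
States satisfying EF EG (running → io): ∅.
No suitable path/successor from Ready witnesses the formula.
Ready ∉ Sat(EF EG (running → io)).

No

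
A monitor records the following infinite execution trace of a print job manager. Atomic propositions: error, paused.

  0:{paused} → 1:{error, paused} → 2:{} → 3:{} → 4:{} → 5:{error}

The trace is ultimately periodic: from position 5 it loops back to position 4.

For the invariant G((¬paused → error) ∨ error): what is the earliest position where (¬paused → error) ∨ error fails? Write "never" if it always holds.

2

Check (¬paused → error) ∨ error at each position in order: 0 ✓, 1 ✓.
At position 2 the labels are {}, so (¬paused → error) ∨ error is false there. This is the first violation.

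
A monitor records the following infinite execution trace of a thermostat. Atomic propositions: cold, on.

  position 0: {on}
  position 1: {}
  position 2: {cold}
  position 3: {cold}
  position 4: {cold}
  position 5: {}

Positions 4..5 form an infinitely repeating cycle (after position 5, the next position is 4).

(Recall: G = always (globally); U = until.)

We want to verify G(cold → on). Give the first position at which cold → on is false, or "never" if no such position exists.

Check cold → on at each position in order: 0 ✓, 1 ✓.
At position 2 the labels are {cold}, so cold → on is false there. This is the first violation.

2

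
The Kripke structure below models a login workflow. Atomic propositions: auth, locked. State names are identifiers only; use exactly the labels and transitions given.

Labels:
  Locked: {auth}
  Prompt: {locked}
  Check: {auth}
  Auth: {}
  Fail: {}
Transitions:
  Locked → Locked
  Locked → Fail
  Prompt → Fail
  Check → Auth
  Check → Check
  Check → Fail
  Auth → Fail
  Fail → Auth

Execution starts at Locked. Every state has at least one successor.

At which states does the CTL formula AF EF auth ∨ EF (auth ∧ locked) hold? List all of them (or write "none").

States satisfying EF auth: {Locked, Check}.
States satisfying AF EF auth: {Locked, Check}.
States satisfying auth ∧ locked: ∅.
States satisfying EF (auth ∧ locked): ∅.
States satisfying AF EF auth ∨ EF (auth ∧ locked): {Locked, Check}.

{Locked, Check}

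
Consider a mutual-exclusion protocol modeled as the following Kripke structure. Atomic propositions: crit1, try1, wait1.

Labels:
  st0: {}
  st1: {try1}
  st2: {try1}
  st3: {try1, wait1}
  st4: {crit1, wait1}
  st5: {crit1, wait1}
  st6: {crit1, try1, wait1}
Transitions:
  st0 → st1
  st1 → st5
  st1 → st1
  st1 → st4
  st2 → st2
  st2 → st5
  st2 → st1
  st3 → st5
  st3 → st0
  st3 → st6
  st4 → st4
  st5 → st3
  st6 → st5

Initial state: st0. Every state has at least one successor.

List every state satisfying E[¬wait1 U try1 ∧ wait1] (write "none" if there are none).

States satisfying ¬wait1: {st0, st1, st2}.
States satisfying try1 ∧ wait1: {st3, st6}.
States satisfying E[¬wait1 U try1 ∧ wait1]: {st3, st6}.

{st3, st6}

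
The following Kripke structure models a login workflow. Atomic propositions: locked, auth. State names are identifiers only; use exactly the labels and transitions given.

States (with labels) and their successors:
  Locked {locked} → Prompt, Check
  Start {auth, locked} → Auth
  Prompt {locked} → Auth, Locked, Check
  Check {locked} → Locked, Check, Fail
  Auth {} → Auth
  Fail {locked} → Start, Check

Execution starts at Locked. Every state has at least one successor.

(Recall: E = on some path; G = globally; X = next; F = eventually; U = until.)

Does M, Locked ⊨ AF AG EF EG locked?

Does not hold

States satisfying AG EF EG locked: ∅.
States satisfying AF AG EF EG locked: ∅.
There is a path from Locked along which AG EF EG locked never holds.
Locked ∉ Sat(AF AG EF EG locked).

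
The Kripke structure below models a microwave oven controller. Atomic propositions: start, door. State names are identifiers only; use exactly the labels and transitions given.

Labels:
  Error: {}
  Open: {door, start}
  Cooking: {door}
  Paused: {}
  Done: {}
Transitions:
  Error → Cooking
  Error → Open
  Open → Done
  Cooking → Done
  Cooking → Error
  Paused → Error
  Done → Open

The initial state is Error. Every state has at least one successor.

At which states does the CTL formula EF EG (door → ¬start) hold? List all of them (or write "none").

{Error, Cooking, Paused}

States satisfying EG (door → ¬start): {Error, Cooking, Paused}.
States satisfying EF EG (door → ¬start): {Error, Cooking, Paused}.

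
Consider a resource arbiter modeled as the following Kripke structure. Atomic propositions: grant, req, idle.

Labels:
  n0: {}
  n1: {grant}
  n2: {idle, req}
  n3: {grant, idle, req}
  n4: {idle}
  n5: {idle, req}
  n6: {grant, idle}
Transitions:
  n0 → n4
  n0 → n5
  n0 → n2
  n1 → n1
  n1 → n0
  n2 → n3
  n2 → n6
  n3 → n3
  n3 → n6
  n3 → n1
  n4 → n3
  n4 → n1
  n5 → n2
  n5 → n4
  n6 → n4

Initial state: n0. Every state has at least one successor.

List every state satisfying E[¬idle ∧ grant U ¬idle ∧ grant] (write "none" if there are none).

{n1}

States satisfying ¬idle ∧ grant: {n1}.
States satisfying E[¬idle ∧ grant U ¬idle ∧ grant]: {n1}.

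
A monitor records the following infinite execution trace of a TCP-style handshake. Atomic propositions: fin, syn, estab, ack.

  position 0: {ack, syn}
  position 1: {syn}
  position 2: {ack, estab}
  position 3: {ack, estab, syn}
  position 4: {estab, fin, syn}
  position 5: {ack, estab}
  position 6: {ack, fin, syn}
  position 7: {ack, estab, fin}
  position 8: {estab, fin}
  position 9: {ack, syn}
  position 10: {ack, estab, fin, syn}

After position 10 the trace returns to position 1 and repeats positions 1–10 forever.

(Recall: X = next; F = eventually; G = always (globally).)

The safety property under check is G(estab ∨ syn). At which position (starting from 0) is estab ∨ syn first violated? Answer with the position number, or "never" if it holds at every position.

estab ∨ syn holds at every position 0..10, and those are all the positions the trace ever visits, so the invariant G(estab ∨ syn) is never violated.

never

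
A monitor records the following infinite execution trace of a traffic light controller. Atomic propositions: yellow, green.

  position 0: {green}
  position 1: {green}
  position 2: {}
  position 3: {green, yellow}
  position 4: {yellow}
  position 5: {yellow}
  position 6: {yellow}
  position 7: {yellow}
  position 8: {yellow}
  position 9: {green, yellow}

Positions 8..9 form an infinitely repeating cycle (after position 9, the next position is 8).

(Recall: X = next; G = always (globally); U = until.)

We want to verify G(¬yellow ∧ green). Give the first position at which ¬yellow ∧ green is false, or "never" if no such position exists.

2

Check ¬yellow ∧ green at each position in order: 0 ✓, 1 ✓.
At position 2 the labels are {}, so ¬yellow ∧ green is false there. This is the first violation.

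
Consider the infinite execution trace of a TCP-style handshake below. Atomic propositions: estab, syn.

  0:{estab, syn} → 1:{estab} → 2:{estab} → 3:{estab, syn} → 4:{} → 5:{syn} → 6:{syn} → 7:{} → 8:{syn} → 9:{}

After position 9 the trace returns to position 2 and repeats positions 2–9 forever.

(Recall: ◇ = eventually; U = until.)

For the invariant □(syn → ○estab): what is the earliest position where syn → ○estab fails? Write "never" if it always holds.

3

Check syn → ○estab at each position in order: 0 ✓, 1 ✓, 2 ✓.
At position 3 the labels are {estab, syn} and the next position 4 has {}, so syn → ○estab is false there. This is the first violation.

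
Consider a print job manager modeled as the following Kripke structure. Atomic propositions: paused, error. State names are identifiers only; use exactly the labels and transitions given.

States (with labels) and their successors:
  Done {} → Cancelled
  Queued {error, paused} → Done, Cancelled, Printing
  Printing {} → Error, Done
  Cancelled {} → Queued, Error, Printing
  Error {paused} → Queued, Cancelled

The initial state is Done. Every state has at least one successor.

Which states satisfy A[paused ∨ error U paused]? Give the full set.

{Queued, Error}

States satisfying paused ∨ error: {Queued, Error}.
States satisfying paused: {Queued, Error}.
States satisfying A[paused ∨ error U paused]: {Queued, Error}.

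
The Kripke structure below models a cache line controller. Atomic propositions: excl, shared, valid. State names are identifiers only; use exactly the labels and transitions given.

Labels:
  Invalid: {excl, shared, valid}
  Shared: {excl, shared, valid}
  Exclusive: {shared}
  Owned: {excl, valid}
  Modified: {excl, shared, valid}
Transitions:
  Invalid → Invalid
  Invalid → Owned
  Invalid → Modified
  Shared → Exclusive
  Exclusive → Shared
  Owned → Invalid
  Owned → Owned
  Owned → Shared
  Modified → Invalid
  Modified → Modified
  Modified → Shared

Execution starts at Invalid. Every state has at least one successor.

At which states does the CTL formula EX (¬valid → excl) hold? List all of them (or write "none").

States satisfying ¬valid → excl: {Invalid, Shared, Owned, Modified}.
States satisfying EX (¬valid → excl): {Invalid, Exclusive, Owned, Modified}.

{Invalid, Exclusive, Owned, Modified}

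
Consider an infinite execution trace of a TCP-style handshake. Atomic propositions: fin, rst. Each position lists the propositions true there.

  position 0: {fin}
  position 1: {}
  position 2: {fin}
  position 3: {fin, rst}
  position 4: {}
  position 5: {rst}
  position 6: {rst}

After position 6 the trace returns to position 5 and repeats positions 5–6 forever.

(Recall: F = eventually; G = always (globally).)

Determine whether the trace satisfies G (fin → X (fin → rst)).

fin → X (fin → rst) holds at every position 0..6, and those are all positions ever visited, so G (fin → X (fin → rst)) holds.
Positions where fin holds: 0, 2, 3.
Check X (fin → rst) at each: 0→ok, 2→ok, 3→ok.

Holds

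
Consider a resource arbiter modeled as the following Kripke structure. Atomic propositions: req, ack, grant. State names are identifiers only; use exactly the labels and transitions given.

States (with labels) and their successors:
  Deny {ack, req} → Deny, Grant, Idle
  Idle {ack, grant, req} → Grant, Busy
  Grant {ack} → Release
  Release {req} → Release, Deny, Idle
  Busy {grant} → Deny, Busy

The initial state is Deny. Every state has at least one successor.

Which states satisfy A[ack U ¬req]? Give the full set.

States satisfying ack: {Deny, Idle, Grant}.
States satisfying ¬req: {Grant, Busy}.
States satisfying A[ack U ¬req]: {Idle, Grant, Busy}.

{Idle, Grant, Busy}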